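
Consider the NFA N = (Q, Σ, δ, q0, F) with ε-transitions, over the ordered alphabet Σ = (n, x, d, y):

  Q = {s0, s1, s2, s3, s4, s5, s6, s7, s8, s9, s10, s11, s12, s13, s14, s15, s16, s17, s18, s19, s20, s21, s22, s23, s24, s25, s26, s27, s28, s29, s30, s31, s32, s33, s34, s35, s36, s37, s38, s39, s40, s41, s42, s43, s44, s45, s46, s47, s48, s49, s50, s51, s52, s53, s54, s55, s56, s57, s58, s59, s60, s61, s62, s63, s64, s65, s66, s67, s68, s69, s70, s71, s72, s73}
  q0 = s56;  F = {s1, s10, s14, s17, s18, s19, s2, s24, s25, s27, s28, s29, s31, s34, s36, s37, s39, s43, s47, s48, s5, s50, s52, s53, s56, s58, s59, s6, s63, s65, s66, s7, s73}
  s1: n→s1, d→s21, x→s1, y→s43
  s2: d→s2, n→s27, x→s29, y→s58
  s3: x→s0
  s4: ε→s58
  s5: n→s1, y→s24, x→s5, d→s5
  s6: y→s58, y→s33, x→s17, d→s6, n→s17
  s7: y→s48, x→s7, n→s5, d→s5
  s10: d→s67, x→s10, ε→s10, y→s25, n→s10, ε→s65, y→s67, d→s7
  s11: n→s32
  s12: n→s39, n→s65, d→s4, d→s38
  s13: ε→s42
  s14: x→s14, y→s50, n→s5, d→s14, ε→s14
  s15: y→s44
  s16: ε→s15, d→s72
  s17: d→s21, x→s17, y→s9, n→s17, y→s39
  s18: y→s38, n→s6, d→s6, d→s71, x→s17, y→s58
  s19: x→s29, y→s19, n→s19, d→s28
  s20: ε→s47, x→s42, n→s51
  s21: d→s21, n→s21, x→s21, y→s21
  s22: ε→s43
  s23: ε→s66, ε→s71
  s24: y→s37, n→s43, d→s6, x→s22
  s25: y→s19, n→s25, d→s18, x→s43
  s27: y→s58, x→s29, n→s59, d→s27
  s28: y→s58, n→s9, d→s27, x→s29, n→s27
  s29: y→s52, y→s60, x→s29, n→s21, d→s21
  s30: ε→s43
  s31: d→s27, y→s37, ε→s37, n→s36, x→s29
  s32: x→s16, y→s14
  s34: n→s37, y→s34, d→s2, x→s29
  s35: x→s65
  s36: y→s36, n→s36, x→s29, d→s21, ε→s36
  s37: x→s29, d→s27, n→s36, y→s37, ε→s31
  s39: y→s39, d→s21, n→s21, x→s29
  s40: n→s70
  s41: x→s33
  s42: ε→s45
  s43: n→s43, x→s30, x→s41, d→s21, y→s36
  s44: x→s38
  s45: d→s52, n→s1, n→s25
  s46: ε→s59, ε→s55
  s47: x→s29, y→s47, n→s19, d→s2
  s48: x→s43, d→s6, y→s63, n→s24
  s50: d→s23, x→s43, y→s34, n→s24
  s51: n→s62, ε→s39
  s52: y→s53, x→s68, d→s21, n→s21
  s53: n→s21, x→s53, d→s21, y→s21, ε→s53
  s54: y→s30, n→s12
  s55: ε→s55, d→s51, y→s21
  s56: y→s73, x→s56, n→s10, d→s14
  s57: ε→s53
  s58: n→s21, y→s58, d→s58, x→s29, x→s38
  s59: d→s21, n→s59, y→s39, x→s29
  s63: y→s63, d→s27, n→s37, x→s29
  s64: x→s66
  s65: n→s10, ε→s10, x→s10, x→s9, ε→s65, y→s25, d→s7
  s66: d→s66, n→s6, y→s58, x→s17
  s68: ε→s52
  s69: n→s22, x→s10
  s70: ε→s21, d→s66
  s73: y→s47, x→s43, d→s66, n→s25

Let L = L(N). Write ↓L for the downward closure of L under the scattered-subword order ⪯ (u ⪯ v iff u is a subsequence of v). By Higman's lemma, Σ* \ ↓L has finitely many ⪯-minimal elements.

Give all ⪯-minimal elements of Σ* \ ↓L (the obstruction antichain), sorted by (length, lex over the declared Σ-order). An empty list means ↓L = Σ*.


|Q|=74, |F|=33, |δ|=200 (25 ε).
min D↑ (32 st, q0=0, F={17}): 0:n→1,x→0,d→2,y→3 1:n→1,x→1,d→4,y→5 2:n→6,x→2,d→2,y→7 3:n→5,x→8,d→9,y→10 4:n→6,x→4,d→6,y→11 5:n→5,x→8,d→12,y→13 6:n→14,x→6,d→6,y→15 7:n→15,x→8,d→9,y→16 8:n→8,x→8,d→17,y→18 9:n→19,x→20,d→9,y→21 10:n→13,x→22,d→23,y→10 11:n→15,x→8,d→19,y→24 12:n→19,x→20,d→19,y→21 13:n→13,x→22,d→25,y→13 14:n→14,x→14,d→17,y→8 15:n→8,x→8,d→19,y→26 16:n→26,x→22,d→23,y→16 17:n→17,x→17,d→17,y→17 18:n→18,x→22,d→17,y→18 19:n→20,x→20,d→19,y→21 20:n→20,x→20,d→17,y→27 21:n→17,x→22,d→21,y→21 22:n→17,x→22,d→17,y→28 23:n→29,x→22,d→23,y→21 24:n→26,x→22,d→29,y→24 25:n→29,x→22,d→29,y→21 26:n→18,x→22,d→29,y→26 27:n→17,x→22,d→17,y→27 28:n→17,x→28,d→17,y→30 29:n→31,x→22,d→29,y→21 30:n→17,x→30,d→17,y→17 31:n→31,x→22,d→17,y→27 (ε-aug+det+¬).
'yxd': N↓-sim [45, 38, 16, 1] end={s21} ∉↓L; 3/3 deletions ∈↓L.
'dnnd': N↓-sim [45, 38, 25, 16, 1] end={s21} — reject; 4/4 del acc.
'ydyn': |S_i|=[45, 38, 21, 11, 1] end={s21} rej; 4/4 del acc.
'yyxn': run [45, 38, 22, 7, 1] end={s21} — reject; 4/4 single-dels accept.
'nddnd': run [45, 36, 32, 26, 16, 1] end={s21} rej; 5/5 del acc.
'yyxyyy': N↓-sim [45, 38, 22, 7, 5, 2, 1] end={s21} — reject; 6/6 deletions ∈↓L.
6 minimals (antichain).

A = [yxd, dnnd, ydyn, yyxn, nddnd, yyxyyy].


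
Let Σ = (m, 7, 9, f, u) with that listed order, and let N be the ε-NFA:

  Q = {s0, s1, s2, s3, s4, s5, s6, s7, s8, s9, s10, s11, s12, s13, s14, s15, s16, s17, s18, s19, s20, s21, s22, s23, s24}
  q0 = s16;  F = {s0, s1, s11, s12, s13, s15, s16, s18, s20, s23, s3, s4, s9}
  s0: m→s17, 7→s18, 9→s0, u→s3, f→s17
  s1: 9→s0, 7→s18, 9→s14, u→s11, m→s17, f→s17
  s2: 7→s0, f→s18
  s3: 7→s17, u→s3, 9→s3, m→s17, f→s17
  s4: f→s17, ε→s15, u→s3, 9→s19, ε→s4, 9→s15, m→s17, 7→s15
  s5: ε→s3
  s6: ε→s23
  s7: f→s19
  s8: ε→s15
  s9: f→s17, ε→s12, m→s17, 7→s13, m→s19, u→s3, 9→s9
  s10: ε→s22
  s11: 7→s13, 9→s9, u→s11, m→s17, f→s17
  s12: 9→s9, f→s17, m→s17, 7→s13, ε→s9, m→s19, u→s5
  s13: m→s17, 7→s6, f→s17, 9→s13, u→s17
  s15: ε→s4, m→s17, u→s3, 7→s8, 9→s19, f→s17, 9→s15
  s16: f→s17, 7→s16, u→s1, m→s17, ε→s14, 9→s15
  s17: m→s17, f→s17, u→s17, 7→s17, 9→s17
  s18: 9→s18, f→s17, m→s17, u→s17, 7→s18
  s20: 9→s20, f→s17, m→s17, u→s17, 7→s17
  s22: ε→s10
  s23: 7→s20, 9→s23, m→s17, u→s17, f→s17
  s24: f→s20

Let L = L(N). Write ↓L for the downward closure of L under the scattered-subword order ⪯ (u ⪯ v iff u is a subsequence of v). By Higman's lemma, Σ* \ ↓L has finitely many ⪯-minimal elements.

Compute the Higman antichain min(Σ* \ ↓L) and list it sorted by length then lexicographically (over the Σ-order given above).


|Q|=25, |F|=13, |δ|=90 (11 ε).
min D↑ (12 st, q0=0, F={1}): 0:m→1,7→0,9→2,f→1,u→3 1:m→1,7→1,9→1,f→1,u→1 2:m→1,7→2,9→2,f→1,u→4 3:m→1,7→5,9→6,f→1,u→7 4:m→1,7→1,9→4,f→1,u→4 5:m→1,7→5,9→5,f→1,u→1 6:m→1,7→5,9→6,f→1,u→4 7:m→1,7→8,9→9,f→1,u→7 8:m→1,7→10,9→8,f→1,u→1 9:m→1,7→8,9→9,f→1,u→4 10:m→1,7→11,9→10,f→1,u→1 11:m→1,7→1,9→11,f→1,u→1 (ε-aug+det+¬).
'm': |S_i|=[19, 2] end={s17,s19} — reject; 1/1 single-dels accept.
'f': |S_i|=[19, 1] end={s17} ∉↓L; 1/1 deletions ∈↓L.
'9u7': N↓-sim [19, 16, 3, 1] end={s17} — reject; 3/3 del acc.
'u7u': N↓-sim [19, 15, 6, 1] end={s17} ∉↓L; 3/3 single-dels accept.
'uu7777': N↓-sim [19, 15, 11, 5, 4, 2, 1] end={s17} — reject; 6/6 del acc.
5 words, ⪯-incomp.

Antichain: [m, f, 9u7, u7u, uu7777].


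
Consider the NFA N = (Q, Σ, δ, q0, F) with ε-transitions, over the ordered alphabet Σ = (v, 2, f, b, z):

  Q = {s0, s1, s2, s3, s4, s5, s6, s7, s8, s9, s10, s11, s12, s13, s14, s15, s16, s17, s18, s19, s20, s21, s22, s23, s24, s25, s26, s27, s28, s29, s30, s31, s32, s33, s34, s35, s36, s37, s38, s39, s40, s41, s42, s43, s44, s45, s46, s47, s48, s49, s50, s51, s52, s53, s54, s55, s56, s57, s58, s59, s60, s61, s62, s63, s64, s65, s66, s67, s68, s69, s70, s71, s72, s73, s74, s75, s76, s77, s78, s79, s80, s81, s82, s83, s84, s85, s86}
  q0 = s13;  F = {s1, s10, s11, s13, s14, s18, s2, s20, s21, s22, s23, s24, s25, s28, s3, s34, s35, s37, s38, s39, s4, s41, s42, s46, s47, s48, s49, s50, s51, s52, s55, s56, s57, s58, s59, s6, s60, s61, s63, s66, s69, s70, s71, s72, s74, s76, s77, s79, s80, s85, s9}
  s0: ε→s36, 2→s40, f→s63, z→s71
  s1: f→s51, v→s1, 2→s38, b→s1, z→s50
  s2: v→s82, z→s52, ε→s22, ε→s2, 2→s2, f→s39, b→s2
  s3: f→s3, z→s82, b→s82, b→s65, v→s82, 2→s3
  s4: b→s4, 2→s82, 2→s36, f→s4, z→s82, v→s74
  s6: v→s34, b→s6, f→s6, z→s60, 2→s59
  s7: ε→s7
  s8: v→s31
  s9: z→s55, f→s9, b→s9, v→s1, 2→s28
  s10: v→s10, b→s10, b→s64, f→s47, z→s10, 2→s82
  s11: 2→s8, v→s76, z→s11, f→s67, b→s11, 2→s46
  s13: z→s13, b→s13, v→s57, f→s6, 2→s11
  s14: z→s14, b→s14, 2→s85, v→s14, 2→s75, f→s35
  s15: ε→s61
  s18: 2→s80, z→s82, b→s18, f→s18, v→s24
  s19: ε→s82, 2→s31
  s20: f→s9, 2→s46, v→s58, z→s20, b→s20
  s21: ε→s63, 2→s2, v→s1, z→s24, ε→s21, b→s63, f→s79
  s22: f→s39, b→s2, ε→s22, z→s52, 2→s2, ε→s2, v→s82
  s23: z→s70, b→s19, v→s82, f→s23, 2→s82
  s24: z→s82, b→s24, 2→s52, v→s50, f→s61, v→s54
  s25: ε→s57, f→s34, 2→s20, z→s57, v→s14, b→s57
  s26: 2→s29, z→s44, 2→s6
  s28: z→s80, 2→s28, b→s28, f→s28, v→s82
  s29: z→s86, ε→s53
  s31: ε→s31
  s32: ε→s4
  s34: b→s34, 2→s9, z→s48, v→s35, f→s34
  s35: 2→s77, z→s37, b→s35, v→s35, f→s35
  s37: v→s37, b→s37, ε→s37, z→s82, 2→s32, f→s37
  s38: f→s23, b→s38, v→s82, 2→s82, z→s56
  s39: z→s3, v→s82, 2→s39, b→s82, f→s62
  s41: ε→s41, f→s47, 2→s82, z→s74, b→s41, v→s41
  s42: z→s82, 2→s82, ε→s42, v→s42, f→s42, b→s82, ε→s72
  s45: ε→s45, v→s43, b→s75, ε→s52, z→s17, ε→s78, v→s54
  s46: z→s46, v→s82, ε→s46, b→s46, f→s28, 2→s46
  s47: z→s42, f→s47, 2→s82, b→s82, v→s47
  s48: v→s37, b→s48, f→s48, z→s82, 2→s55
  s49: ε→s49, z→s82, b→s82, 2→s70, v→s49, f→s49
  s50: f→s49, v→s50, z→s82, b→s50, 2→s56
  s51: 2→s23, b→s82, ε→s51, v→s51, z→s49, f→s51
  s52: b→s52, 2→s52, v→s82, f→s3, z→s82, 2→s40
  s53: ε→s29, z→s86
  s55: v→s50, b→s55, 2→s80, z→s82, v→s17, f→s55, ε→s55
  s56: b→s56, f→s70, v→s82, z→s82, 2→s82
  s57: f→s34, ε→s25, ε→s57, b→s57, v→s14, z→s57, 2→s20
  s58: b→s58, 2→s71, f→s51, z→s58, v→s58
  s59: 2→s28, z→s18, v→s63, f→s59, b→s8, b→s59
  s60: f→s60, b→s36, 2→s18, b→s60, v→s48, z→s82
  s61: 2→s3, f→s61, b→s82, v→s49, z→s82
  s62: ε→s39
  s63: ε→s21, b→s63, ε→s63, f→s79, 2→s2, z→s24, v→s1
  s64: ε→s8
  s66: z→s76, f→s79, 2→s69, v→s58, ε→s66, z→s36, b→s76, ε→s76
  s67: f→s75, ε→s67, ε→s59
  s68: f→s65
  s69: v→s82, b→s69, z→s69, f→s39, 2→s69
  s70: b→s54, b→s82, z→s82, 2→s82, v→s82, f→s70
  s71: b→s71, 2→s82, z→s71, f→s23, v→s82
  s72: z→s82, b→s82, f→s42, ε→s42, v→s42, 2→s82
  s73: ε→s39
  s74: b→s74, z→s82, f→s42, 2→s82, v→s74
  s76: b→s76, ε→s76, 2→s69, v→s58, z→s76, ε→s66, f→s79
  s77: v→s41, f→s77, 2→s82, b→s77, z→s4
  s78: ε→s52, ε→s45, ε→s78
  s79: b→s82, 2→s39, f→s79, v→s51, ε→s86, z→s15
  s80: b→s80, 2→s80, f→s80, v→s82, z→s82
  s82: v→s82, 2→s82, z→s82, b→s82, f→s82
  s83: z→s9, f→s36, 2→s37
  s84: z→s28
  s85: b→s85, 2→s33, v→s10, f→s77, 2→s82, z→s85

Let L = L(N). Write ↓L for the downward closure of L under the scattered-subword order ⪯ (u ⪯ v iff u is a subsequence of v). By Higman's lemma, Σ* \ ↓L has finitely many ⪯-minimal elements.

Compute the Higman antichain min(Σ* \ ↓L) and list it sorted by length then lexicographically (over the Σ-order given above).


min(Σ*\↓L) = [22v, fzz, vv22, 2vfb].

|Q|=87, |F|=51, |δ|=337 (44 ε).
min D↑ (47 st, q0=0, F={18}): 0:v→1,2→2,f→3,b→0,z→0 1:v→4,2→5,f→6,b→1,z→1 2:v→7,2→8,f→9,b→2,z→2 3:v→6,2→9,f→3,b→3,z→10 4:v→4,2→11,f→12,b→4,z→4 5:v→13,2→8,f→14,b→5,z→5 6:v→12,2→14,f→6,b→6,z→15 7:v→13,2→16,f→17,b→7,z→7 8:v→18,2→8,f→19,b→8,z→8 9:v→20,2→19,f→9,b→9,z→21 10:v→15,2→21,f→10,b→10,z→18 11:v→22,2→18,f→23,b→11,z→11 12:v→12,2→23,f→12,b→12,z→24 13:v→13,2→25,f→26,b→13,z→13 14:v→27,2→19,f→14,b→14,z→28 15:v→24,2→28,f→15,b→15,z→18 16:v→18,2→16,f→29,b→16,z→16 17:v→26,2→29,f→17,b→18,z→30 18:v→18,2→18,f→18,b→18,z→18 19:v→18,2→19,f→19,b→19,z→31 20:v→27,2→32,f→17,b→20,z→33 21:v→33,2→31,f→21,b→21,z→18 22:v→22,2→18,f→34,b→22,z→22 23:v→35,2→18,f→23,b→23,z→36 24:v→24,2→36,f→24,b→24,z→18 25:v→18,2→18,f→37,b→25,z→25 26:v→26,2→37,f→26,b→18,z→38 27:v→27,2→39,f→26,b→27,z→40 28:v→40,2→31,f→28,b→28,z→18 29:v→18,2→29,f→29,b→18,z→41 30:v→38,2→41,f→30,b→18,z→18 31:v→18,2→31,f→31,b→31,z→18 32:v→18,2→32,f→29,b→32,z→42 33:v→40,2→42,f→30,b→33,z→18 34:v→34,2→18,f→34,b→18,z→43 35:v→35,2→18,f→34,b→35,z→44 36:v→44,2→18,f→36,b→36,z→18 37:v→18,2→18,f→37,b→18,z→45 38:v→38,2→45,f→38,b→18,z→18 39:v→18,2→18,f→37,b→39,z→46 40:v→40,2→46,f→38,b→40,z→18 41:v→18,2→41,f→41,b→18,z→18 42:v→18,2→42,f→41,b→42,z→18 43:v→43,2→18,f→43,b→18,z→18 44:v→44,2→18,f→43,b→44,z→18 45:v→18,2→18,f→45,b→18,z→18 46:v→18,2→18,f→45,b→46,z→18.
'22v': |S_i|=[68, 58, 24, 2] end={s31,s82} rej; 3/3 single-dels accept.
'fzz': run [68, 52, 26, 1] end={s82} — reject; 3/3 del acc.
'vv22': N↓-sim [68, 61, 33, 24, 4] end={s31,s33,s36,s82} ∉↓L; 4/4 deletions ∈↓L.
'2vfb': N↓-sim [68, 58, 42, 19, 5] end={s19,s31,s54,s65,s82} ∉↓L; 4/4 del acc.
4 obstructions.


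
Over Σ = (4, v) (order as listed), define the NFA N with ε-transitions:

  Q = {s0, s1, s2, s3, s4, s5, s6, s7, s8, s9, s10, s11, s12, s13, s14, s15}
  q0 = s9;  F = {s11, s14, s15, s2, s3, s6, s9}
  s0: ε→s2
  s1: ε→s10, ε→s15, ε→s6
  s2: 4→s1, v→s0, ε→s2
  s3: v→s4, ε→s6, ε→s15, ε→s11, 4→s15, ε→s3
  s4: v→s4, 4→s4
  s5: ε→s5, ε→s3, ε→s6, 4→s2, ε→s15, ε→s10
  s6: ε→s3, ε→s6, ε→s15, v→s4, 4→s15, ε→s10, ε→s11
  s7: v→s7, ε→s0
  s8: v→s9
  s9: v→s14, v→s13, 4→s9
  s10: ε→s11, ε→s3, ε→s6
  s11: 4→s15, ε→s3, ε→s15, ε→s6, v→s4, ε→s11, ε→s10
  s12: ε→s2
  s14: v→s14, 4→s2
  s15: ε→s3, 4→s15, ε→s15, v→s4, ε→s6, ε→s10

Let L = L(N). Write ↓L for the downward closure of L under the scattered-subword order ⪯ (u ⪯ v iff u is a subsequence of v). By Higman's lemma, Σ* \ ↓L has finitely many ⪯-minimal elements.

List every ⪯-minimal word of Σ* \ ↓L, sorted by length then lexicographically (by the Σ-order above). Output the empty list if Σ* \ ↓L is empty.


|Q|=16, |F|=7, |δ|=53 (33 ε).
min D↑ (5 st, q0=0, F={4}): 0:4→0,v→1 1:4→2,v→1 2:4→3,v→2 3:4→3,v→4 4:4→4,v→4 [Hopcroft].
'v44v': |S_i|=[12, 11, 9, 7, 1] end={s4} ∉↓L; 4/4 del acc.
1 words, ⪯-incomp.

A = [v44v].


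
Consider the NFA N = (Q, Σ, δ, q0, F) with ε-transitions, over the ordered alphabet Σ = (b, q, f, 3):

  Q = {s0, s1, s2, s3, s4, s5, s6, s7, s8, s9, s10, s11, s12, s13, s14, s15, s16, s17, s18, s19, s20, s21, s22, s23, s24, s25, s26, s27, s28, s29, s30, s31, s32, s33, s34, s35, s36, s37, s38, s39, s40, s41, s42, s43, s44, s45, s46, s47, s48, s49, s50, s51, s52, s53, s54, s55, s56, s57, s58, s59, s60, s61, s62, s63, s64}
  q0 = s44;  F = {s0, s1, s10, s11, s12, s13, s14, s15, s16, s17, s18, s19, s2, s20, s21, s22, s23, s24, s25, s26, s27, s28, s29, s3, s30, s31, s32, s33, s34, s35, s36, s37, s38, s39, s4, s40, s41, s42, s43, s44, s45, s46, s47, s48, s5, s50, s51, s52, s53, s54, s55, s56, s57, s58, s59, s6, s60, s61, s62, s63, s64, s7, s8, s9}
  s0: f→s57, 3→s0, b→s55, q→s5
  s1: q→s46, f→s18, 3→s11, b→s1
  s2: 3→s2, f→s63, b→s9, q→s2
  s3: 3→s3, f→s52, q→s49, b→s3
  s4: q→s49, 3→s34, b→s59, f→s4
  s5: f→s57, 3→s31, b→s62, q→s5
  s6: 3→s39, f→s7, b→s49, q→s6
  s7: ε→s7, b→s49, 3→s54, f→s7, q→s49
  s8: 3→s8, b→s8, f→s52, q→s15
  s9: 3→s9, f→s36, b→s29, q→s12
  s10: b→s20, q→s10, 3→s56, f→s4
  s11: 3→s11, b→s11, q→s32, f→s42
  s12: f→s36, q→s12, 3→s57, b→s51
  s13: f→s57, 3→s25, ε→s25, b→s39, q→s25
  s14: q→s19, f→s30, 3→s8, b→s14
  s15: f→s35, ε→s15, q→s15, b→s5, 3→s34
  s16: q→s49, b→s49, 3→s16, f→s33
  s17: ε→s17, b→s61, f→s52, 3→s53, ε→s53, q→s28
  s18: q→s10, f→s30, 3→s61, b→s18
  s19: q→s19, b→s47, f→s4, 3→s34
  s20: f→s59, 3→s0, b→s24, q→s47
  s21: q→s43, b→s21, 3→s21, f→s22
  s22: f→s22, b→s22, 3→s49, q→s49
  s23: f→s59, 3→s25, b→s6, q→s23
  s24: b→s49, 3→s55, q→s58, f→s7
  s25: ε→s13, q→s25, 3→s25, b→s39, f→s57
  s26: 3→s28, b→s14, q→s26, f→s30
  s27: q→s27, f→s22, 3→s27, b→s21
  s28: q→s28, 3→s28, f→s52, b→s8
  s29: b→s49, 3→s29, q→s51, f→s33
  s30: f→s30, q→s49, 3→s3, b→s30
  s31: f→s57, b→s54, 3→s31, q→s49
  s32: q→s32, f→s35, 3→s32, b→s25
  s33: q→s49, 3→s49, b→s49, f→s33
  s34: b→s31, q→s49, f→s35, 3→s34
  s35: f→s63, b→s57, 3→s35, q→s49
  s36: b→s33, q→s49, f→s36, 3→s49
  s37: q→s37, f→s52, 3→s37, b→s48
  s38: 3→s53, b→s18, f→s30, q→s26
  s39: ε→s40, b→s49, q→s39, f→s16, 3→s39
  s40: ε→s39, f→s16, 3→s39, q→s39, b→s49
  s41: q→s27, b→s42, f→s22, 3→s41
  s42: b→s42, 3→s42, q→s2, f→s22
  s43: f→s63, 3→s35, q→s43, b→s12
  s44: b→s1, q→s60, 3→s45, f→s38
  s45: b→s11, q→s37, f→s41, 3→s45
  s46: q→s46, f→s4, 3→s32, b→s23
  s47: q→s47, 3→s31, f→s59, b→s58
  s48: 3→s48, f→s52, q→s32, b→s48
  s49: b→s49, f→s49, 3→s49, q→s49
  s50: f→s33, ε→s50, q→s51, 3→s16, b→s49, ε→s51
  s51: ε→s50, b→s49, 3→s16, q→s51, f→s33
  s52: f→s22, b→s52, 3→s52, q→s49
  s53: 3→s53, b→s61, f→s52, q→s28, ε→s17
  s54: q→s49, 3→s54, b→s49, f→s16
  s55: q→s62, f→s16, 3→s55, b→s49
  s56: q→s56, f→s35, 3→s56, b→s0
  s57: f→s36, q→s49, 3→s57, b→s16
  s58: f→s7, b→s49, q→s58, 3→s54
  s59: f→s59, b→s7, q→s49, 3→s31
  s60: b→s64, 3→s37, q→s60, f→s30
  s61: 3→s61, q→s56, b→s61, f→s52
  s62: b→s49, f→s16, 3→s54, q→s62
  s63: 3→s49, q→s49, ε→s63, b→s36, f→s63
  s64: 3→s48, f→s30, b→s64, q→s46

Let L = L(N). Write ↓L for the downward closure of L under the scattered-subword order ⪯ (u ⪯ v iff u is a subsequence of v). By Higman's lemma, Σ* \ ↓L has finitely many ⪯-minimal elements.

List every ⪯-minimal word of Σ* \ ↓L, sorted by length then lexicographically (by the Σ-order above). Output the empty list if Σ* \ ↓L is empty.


|Q|=65, |F|=64, |δ|=273 (13 ε).
min D↑ (61 st, q0=0, F={21}): 0:b→1,q→2,f→3,3→4 1:b→1,q→5,f→6,3→7 2:b→8,q→2,f→9,3→10 3:b→6,q→11,f→9,3→12 4:b→7,q→10,f→13,3→4 5:b→14,q→5,f→15,3→16 6:b→6,q→17,f→9,3→18 7:b→7,q→16,f→19,3→7 8:b→8,q→5,f→9,3→20 9:b→9,q→21,f→9,3→22 10:b→20,q→10,f→23,3→10 11:b→24,q→11,f→9,3→25 12:b→18,q→25,f→23,3→12 13:b→19,q→26,f→27,3→13 14:b→28,q→14,f→29,3→30 15:b→29,q→21,f→15,3→31 16:b→30,q→16,f→32,3→16 17:b→33,q→17,f→15,3→34 18:b→18,q→34,f→23,3→18 19:b→19,q→35,f→27,3→19 20:b→20,q→16,f→23,3→20 21:b→21,q→21,f→21,3→21 22:b→22,q→21,f→23,3→22 23:b→23,q→21,f→27,3→23 24:b→24,q→36,f→9,3→37 25:b→37,q→25,f→23,3→25 26:b→38,q→26,f→27,3→26 27:b→27,q→21,f→27,3→21 28:b→21,q→28,f→39,3→40 29:b→39,q→21,f→29,3→41 30:b→40,q→30,f→42,3→30 31:b→41,q→21,f→32,3→31 32:b→42,q→21,f→43,3→32 33:b→44,q→45,f→29,3→46 34:b→46,q→34,f→32,3→34 35:b→47,q→35,f→43,3→35 36:b→45,q→36,f→15,3→31 37:b→37,q→48,f→23,3→37 38:b→38,q→49,f→27,3→38 39:b→21,q→21,f→39,3→50 40:b→21,q→40,f→51,3→40 41:b→50,q→21,f→42,3→41 42:b→51,q→21,f→52,3→42 43:b→52,q→21,f→43,3→21 44:b→21,q→53,f→39,3→54 45:b→53,q→45,f→29,3→41 46:b→54,q→55,f→42,3→46 47:b→56,q→57,f→52,3→47 48:b→55,q→48,f→32,3→31 49:b→57,q→49,f→43,3→32 50:b→21,q→21,f→51,3→50 51:b→21,q→21,f→58,3→51 52:b→58,q→21,f→52,3→21 53:b→21,q→53,f→39,3→50 54:b→21,q→59,f→51,3→54 55:b→59,q→55,f→42,3→41 56:b→21,q→60,f→58,3→56 57:b→60,q→57,f→52,3→42 58:b→21,q→21,f→58,3→21 59:b→21,q→59,f→51,3→50 60:b→21,q→60,f→58,3→51 [Hopcroft].
'qfq': N↓-sim [65, 54, 17, 1] end={s49} — reject; 3/3 del acc.
'ffq': N↓-sim [65, 49, 17, 1] end={s49} ∉↓L; 3/3 deletions ∈↓L.
'3ff3': N↓-sim [65, 44, 20, 5, 1] end={s49} ∉↓L; 4/4 deletions ∈↓L.
'bqbbb': run [65, 54, 40, 28, 15, 1] end={s49} — reject; 5/5 del acc.
'fqbq3q': |S_i|=[65, 49, 42, 36, 23, 10, 1] end={s49} ∉↓L; 6/6 single-dels accept.
5 words, ⪯-incomp.

Antichain: [qfq, ffq, 3ff3, bqbbb, fqbq3q].


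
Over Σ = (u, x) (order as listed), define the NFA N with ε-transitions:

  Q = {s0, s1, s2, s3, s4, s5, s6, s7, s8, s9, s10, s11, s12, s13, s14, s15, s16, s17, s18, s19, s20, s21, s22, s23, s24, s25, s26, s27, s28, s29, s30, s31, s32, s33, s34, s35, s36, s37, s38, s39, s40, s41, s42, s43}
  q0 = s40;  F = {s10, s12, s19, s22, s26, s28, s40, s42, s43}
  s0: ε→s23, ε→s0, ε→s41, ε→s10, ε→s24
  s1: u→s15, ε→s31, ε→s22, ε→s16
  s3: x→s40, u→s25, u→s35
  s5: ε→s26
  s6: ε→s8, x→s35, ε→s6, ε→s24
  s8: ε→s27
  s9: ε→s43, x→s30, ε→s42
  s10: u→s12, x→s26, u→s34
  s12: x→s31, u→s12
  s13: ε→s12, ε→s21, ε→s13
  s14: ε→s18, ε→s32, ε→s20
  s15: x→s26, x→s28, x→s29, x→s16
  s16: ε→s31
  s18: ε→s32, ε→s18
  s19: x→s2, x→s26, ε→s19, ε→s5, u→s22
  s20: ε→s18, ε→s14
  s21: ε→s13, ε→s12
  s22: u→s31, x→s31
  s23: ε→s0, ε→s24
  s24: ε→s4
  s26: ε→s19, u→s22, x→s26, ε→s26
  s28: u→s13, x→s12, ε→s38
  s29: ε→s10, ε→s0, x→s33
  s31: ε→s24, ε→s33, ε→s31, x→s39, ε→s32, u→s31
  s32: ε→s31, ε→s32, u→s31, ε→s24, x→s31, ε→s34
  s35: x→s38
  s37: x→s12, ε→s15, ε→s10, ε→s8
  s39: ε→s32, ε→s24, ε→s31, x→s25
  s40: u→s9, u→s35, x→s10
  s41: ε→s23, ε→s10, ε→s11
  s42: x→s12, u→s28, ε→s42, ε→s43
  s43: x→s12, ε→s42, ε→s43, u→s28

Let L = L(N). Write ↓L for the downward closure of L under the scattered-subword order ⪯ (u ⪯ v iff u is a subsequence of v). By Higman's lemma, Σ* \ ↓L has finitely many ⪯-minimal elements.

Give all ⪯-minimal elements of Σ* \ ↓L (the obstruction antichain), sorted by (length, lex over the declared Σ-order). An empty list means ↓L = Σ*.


A = [uxx, xux, uuux, xxuu].

|Q|=44, |F|=9, |δ|=98 (59 ε).
min D↑ (8 st, q0=0, F={6}): 0:u→1,x→2 1:u→3,x→4 2:u→4,x→5 3:u→4,x→4 4:u→4,x→6 5:u→7,x→5 6:u→6,x→6 7:u→6,x→6.
'uxx': N↓-sim [25, 19, 11, 8] end={s24,s25,s31,s32,s33,s34,s39,s4} ∉↓L; 3/3 deletions ∈↓L.
'xux': |S_i|=[25, 17, 10, 8] end={s24,s25,s31,s32,s33,s34,s39,s4} ∉↓L; 3/3 deletions ∈↓L.
'uuux': N↓-sim [25, 19, 13, 11, 8] end={s24,s25,s31,s32,s33,s34,s39,s4} — reject; 4/4 deletions ∈↓L.
'xxuu': run [25, 17, 13, 9, 8] end={s24,s25,s31,s32,s33,s34,s39,s4} ∉↓L; 4/4 single-dels accept.
4 minimals (antichain).


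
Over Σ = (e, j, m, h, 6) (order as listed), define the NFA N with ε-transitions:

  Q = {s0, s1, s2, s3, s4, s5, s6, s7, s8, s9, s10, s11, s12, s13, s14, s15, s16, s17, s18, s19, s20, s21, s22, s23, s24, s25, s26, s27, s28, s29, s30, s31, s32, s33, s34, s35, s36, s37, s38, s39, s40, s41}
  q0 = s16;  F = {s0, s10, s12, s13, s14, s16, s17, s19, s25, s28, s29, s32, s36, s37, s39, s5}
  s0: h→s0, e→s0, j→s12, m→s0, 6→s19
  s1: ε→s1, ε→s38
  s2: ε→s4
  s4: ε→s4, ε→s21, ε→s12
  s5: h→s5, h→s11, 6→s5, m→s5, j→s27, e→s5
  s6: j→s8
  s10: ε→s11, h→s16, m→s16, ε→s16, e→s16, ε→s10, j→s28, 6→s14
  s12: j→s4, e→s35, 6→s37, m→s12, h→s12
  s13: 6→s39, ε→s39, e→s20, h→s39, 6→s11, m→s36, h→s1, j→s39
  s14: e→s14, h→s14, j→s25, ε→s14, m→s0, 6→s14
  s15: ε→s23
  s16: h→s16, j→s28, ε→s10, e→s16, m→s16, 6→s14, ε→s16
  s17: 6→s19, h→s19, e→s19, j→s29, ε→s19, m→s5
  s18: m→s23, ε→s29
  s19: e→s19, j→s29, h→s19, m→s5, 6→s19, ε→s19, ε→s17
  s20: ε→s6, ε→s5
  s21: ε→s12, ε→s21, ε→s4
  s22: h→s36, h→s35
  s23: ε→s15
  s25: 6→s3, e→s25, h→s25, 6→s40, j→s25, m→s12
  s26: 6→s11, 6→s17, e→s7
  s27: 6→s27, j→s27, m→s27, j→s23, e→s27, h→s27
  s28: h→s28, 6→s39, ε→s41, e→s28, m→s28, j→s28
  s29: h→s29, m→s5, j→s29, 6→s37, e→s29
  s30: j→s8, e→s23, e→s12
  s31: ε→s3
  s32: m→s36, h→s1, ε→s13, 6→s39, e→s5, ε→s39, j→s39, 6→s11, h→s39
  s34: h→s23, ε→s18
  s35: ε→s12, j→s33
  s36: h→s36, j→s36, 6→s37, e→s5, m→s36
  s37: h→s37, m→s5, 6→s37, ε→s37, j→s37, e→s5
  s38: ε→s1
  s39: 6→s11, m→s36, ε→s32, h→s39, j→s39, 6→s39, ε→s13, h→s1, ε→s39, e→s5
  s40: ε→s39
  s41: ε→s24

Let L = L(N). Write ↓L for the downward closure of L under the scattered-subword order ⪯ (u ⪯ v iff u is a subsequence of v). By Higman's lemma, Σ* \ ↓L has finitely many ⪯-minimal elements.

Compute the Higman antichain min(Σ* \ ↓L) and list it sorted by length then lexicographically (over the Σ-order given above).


Antichain: [j6ej, 6m6mj].

|Q|=42, |F|=16, |δ|=143 (37 ε).
min D↑ (13 st, q0=0, F={10}): 0:e→0,j→1,m→0,h→0,6→2 1:e→1,j→1,m→1,h→1,6→3 2:e→2,j→4,m→5,h→2,6→2 3:e→6,j→3,m→7,h→3,6→3 4:e→4,j→4,m→8,h→4,6→3 5:e→5,j→8,m→5,h→5,6→9 6:e→6,j→10,m→6,h→6,6→6 7:e→6,j→7,m→7,h→7,6→11 8:e→8,j→8,m→8,h→8,6→11 9:e→9,j→12,m→6,h→9,6→9 10:e→10,j→10,m→10,h→10,6→10 11:e→6,j→11,m→6,h→11,6→11 12:e→12,j→12,m→6,h→12,6→11 (ε-aug+det+¬).
'j6ej': run [33, 27, 17, 8, 4] end={s15,s23,s27,s8} ∉↓L; 4/4 deletions ∈↓L.
'6m6mj': run [33, 28, 16, 9, 5, 3] end={s15,s23,s27} rej; 5/5 single-dels accept.
2 obstructions.


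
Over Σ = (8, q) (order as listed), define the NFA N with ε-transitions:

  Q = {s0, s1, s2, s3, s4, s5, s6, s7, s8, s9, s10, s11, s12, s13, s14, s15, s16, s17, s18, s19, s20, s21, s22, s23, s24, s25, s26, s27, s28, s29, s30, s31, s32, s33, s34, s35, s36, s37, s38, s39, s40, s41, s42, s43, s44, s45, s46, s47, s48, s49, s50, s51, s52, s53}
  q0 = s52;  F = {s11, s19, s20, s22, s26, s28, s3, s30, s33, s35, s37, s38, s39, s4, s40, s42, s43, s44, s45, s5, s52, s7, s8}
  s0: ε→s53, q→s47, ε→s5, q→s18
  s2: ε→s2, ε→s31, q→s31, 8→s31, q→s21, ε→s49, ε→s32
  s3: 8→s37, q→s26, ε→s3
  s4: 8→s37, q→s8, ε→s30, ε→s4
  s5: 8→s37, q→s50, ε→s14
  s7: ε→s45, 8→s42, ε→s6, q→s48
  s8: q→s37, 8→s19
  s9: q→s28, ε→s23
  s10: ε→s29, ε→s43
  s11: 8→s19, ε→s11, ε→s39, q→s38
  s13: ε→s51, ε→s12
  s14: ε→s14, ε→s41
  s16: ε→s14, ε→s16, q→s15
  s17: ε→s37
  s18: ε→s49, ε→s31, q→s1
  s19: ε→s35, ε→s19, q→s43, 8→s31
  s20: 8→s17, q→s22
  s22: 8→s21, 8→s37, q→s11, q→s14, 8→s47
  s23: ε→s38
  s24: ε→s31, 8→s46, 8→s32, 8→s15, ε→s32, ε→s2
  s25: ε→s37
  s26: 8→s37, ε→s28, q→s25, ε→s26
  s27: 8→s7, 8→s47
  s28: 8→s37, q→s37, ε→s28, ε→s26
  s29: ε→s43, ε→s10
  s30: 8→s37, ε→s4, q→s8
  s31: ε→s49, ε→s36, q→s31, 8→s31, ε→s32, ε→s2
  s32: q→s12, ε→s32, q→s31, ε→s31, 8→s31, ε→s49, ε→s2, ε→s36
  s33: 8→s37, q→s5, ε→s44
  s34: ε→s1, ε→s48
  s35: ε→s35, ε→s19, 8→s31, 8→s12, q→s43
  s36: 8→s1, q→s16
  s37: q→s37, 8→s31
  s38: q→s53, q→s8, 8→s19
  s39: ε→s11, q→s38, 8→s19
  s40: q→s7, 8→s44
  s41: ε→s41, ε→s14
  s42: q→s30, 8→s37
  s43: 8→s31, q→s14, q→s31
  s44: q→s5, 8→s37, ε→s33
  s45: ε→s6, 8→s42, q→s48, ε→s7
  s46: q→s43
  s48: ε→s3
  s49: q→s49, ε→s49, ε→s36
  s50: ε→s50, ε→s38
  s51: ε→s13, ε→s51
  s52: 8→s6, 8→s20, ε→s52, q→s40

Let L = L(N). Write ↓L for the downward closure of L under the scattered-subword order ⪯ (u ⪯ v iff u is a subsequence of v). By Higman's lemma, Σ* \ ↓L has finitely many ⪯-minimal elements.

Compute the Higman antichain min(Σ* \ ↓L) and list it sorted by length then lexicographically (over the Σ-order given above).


|Q|=54, |F|=23, |δ|=143 (68 ε).
min D↑ (18 st, q0=0, F={7}): 0:8→1,q→2 1:8→3,q→4 2:8→5,q→6 3:8→7,q→3 4:8→3,q→8 5:8→3,q→9 6:8→10,q→11 7:8→7,q→7 8:8→12,q→13 9:8→3,q→13 10:8→3,q→14 11:8→3,q→15 12:8→7,q→16 13:8→12,q→17 14:8→3,q→17 15:8→3,q→3 16:8→7,q→7 17:8→12,q→3 [Hopcroft].
'888': |S_i|=[42, 33, 18, 12] end={s1,s12,s14,s15,s16,s2,s21,s31,s32,s36,s41,s49} ∉↓L; 3/3 single-dels accept.
'qqq88': run [42, 39, 34, 27, 16, 12] end={s1,s12,s14,s15,s16,s2,s21,s31,s32,s36,s41,s49} — reject; 5/5 single-dels accept.
'8qq8qq': |S_i|=[42, 33, 27, 22, 15, 13, 12] end={s1,s12,s14,s15,s16,s2,s21,s31,s32,s36,s41,s49} rej; 6/6 deletions ∈↓L.
'qqqqq8': |S_i|=[42, 39, 34, 27, 21, 15, 12] end={s1,s12,s14,s15,s16,s2,s21,s31,s32,s36,s41,s49} rej; 6/6 del acc.
4 minimals (antichain).

min(Σ*\↓L) = [888, qqq88, 8qq8qq, qqqqq8].


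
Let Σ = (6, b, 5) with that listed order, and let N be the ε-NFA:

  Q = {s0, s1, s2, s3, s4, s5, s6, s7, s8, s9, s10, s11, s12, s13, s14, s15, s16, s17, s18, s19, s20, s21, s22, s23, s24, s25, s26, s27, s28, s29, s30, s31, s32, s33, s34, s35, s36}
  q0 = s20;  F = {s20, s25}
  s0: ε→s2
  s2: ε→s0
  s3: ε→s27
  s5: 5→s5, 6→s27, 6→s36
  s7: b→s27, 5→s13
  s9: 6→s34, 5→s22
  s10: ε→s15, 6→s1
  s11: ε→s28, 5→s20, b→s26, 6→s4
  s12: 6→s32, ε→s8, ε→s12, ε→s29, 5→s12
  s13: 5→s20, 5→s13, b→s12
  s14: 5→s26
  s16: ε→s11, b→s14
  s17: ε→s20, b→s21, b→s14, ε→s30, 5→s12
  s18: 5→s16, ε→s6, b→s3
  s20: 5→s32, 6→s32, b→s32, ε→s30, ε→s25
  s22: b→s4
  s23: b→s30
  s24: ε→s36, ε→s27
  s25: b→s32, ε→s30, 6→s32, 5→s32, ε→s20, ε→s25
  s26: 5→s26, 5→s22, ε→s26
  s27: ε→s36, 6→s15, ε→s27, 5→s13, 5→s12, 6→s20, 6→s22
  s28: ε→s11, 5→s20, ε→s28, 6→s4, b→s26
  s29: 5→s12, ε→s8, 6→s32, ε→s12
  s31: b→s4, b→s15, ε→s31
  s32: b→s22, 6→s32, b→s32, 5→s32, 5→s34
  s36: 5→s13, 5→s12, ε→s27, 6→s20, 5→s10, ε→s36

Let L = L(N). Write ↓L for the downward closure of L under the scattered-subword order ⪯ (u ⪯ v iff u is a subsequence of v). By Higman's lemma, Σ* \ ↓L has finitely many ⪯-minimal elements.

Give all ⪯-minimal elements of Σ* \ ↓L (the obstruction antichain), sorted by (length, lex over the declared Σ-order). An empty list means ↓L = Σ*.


|Q|=37, |F|=2, |δ|=83 (29 ε).
min D↑ (2 st, q0=0, F={1}): 0:6→1,b→1,5→1 1:6→1,b→1,5→1.
'6': N↓-sim [7, 4] end={s22,s32,s34,s4} — reject; 1/1 del acc.
'b': |S_i|=[7, 4] end={s22,s32,s34,s4} rej; 1/1 single-dels accept.
'5': run [7, 4] end={s22,s32,s34,s4} — reject; 1/1 deletions ∈↓L.
3 minimals (antichain).

Antichain: [6, b, 5].


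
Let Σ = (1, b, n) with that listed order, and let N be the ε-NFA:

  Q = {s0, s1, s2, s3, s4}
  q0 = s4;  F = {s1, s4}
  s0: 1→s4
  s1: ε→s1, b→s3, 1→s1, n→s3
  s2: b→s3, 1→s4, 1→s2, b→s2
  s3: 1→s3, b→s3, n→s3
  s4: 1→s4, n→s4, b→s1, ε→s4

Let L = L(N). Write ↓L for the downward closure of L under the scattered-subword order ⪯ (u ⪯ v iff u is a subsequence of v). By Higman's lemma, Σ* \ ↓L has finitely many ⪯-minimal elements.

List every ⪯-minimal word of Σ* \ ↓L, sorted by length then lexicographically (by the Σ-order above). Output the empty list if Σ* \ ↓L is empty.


|Q|=5, |F|=2, |δ|=16 (2 ε).
min D↑ (3 st, q0=0, F={2}): 0:1→0,b→1,n→0 1:1→1,b→2,n→2 2:1→2,b→2,n→2 [Hopcroft].
'bb': |S_i|=[3, 2, 1] end={s3} ∉↓L; 2/2 del acc.
'bn': |S_i|=[3, 2, 1] end={s3} — reject; 2/2 single-dels accept.
2 obstructions.

min(Σ*\↓L) = [bb, bn].


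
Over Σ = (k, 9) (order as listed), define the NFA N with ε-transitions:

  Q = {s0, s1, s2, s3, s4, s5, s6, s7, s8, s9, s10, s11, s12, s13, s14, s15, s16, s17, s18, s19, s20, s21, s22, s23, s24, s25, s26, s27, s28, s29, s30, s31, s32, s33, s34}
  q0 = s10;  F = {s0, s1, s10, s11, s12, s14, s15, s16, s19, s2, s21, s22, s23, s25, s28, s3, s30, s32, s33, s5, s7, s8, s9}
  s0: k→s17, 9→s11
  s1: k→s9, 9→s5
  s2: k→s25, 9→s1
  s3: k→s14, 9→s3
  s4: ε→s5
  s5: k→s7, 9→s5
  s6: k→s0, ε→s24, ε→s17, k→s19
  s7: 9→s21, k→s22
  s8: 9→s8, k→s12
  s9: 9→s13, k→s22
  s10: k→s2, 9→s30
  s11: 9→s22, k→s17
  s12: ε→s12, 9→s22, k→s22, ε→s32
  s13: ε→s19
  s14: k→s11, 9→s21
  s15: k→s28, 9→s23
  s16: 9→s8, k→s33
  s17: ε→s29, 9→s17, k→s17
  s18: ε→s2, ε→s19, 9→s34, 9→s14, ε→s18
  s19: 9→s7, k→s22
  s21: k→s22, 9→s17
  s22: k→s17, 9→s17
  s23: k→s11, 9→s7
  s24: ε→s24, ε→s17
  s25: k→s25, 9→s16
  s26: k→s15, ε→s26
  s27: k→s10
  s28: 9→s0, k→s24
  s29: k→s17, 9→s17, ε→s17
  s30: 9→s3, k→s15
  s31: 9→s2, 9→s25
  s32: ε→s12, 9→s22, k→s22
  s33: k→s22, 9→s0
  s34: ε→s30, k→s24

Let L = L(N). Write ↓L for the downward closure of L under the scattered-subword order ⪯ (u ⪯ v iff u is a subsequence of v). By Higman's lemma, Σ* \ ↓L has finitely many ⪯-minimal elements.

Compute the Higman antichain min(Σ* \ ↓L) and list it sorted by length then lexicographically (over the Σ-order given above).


|Q|=35, |F|=23, |δ|=75 (16 ε).
min D↑ (23 st, q0=0, F={18}): 0:k→1,9→2 1:k→3,9→4 2:k→5,9→6 3:k→3,9→7 4:k→8,9→9 5:k→10,9→11 6:k→12,9→6 7:k→13,9→14 8:k→15,9→16 9:k→17,9→9 10:k→18,9→19 11:k→20,9→17 12:k→20,9→21 13:k→15,9→19 14:k→22,9→14 15:k→18,9→18 16:k→15,9→17 17:k→15,9→21 18:k→18,9→18 19:k→18,9→20 20:k→18,9→15 21:k→15,9→18 22:k→15,9→15.
'9kkk': run [27, 24, 18, 7, 3] end={s17,s24,s29} rej; 4/4 deletions ∈↓L.
'k9kk9': N↓-sim [27, 24, 18, 13, 3, 2] end={s17,s29} ∉↓L; 5/5 deletions ∈↓L.
'99k99': |S_i|=[27, 24, 16, 9, 4, 2] end={s17,s29} ∉↓L; 5/5 del acc.
'kk9k9k': run [27, 24, 18, 14, 8, 5, 2] end={s17,s29} — reject; 6/6 del acc.
'9k99k9': N↓-sim [27, 24, 18, 10, 6, 3, 2] end={s17,s29} rej; 6/6 single-dels accept.
'9k9999': run [27, 24, 18, 10, 6, 4, 2] end={s17,s29} rej; 6/6 deletions ∈↓L.
6 obstructions.

Antichain: [9kkk, k9kk9, 99k99, kk9k9k, 9k99k9, 9k9999].


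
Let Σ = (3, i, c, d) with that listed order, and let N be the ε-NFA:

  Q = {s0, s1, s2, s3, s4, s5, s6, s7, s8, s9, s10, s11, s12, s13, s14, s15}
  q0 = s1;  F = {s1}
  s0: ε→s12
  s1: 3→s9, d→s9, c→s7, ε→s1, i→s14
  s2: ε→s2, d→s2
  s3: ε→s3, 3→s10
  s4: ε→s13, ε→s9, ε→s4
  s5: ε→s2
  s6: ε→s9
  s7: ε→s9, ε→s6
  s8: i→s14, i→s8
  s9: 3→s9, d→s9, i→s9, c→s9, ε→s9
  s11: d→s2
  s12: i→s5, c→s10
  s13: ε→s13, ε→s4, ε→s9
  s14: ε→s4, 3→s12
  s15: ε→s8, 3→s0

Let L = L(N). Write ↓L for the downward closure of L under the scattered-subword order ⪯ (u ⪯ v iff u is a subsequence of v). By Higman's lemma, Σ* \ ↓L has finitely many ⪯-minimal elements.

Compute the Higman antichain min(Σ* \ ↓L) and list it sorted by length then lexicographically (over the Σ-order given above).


min(Σ*\↓L) = [3, i, c, d].

|Q|=16, |F|=1, |δ|=34 (17 ε).
min D↑ (2 st, q0=0, F={1}): 0:3→1,i→1,c→1,d→1 1:3→1,i→1,c→1,d→1.
'3': N↓-sim [11, 5] end={s10,s12,s2,s5,s9} rej; 1/1 deletions ∈↓L.
'i': N↓-sim [11, 8] end={s10,s12,s13,s14,s2,s4,s5,s9} rej; 1/1 single-dels accept.
'c': N↓-sim [11, 4] end={s10,s6,s7,s9} — reject; 1/1 single-dels accept.
'd': |S_i|=[11, 2] end={s2,s9} — reject; 1/1 deletions ∈↓L.
4 obstructions.


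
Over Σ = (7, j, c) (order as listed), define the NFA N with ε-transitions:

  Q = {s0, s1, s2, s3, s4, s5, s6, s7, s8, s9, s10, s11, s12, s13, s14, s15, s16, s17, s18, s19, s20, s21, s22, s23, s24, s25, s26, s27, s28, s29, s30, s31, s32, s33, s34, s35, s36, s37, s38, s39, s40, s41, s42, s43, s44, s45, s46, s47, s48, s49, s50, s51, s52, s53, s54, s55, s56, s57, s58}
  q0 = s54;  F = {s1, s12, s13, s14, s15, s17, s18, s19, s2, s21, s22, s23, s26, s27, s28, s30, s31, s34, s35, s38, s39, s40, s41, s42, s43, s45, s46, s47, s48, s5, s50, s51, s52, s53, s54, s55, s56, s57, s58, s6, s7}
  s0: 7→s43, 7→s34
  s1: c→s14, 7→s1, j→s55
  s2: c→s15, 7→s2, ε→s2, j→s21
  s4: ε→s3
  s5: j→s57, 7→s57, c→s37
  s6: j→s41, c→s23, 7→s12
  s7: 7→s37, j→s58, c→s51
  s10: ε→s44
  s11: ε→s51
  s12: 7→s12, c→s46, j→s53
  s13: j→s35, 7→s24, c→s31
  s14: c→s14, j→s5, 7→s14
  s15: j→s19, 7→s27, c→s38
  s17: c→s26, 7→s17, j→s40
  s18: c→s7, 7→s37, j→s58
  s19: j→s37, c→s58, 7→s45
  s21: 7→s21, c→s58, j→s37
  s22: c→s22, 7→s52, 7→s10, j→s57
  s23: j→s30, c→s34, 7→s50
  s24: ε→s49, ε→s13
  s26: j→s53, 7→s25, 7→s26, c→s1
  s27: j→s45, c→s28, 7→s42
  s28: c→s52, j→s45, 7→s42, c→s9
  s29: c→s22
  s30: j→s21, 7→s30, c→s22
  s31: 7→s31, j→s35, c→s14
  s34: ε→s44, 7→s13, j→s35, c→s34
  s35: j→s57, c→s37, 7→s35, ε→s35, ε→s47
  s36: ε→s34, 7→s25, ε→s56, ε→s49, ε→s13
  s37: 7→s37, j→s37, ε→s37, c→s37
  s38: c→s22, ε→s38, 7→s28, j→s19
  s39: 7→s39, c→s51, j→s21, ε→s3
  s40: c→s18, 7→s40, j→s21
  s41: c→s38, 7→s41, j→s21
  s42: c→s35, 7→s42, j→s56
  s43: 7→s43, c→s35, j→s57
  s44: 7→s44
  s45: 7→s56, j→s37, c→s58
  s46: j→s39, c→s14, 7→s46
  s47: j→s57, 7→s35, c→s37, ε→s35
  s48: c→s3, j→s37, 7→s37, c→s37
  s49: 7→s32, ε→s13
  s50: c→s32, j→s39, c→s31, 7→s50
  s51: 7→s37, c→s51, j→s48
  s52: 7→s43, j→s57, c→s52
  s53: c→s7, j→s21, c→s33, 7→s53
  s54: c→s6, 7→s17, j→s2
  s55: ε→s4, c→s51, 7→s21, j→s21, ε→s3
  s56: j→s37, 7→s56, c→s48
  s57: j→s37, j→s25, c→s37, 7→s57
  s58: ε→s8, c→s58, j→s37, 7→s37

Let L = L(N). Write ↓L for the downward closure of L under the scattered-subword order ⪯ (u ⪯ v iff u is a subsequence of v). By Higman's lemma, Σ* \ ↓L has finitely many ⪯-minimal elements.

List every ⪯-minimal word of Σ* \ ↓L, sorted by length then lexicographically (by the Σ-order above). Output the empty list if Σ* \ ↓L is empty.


Antichain: [jjj, 7jc7, jjc7, cccjc, 7ccj7j, jc77cc].

|Q|=59, |F|=41, |δ|=160 (21 ε).
min D↑ (41 st, q0=0, F={14}): 0:7→1,j→2,c→3 1:7→1,j→4,c→5 2:7→2,j→6,c→7 3:7→8,j→9,c→10 4:7→4,j→6,c→11 5:7→5,j→12,c→13 6:7→6,j→14,c→15 7:7→16,j→17,c→18 8:7→8,j→12,c→19 9:7→9,j→6,c→18 10:7→20,j→21,c→22 11:7→14,j→15,c→23 12:7→12,j→6,c→23 13:7→13,j→24,c→25 14:7→14,j→14,c→14 15:7→14,j→14,c→15 16:7→26,j→27,c→28 17:7→27,j→14,c→15 18:7→28,j→17,c→29 19:7→19,j→30,c→25 20:7→20,j→30,c→31 21:7→21,j→6,c→29 22:7→32,j→33,c→22 23:7→14,j→15,c→34 24:7→6,j→6,c→34 25:7→25,j→35,c→25 26:7→26,j→36,c→33 27:7→36,j→14,c→15 28:7→26,j→27,c→37 29:7→37,j→38,c→29 30:7→30,j→6,c→34 31:7→31,j→33,c→25 32:7→32,j→33,c→31 33:7→33,j→38,c→14 34:7→14,j→39,c→34 35:7→38,j→38,c→14 36:7→36,j→14,c→39 37:7→40,j→38,c→37 38:7→38,j→14,c→14 39:7→14,j→14,c→14 40:7→40,j→38,c→33.
'jjj': |S_i|=[53, 37, 11, 2] end={s25,s37} — reject; 3/3 deletions ∈↓L.
'7jc7': run [53, 49, 23, 9, 1] end={s37} — reject; 4/4 deletions ∈↓L.
'jjc7': run [53, 37, 11, 5, 1] end={s37} — reject; 4/4 single-dels accept.
'cccjc': N↓-sim [53, 49, 41, 24, 8, 2] end={s3,s37} rej; 5/5 deletions ∈↓L.
'7ccj7j': |S_i|=[53, 49, 39, 30, 15, 10, 2] end={s25,s37} — reject; 6/6 deletions ∈↓L.
'jc77cc': N↓-sim [53, 37, 27, 19, 11, 7, 2] end={s3,s37} — reject; 6/6 single-dels accept.
6 words, ⪯-incomp.
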